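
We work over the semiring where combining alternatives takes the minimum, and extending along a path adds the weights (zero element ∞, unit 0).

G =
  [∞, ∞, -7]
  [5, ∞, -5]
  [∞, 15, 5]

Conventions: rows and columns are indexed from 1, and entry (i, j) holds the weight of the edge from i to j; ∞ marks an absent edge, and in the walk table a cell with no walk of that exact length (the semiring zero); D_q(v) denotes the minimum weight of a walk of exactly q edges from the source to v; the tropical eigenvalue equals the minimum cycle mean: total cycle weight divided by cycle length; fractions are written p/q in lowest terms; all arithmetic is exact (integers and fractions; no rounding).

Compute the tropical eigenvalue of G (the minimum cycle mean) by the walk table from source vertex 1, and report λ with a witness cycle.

q=0: [0, ∞, ∞]
q=1: [∞, ∞, -7]
q=2: [∞, 8, -2]
q=3: [13, 13, 3]
Optimal cycle mean attained by: cycle 1->3->2->1, total (-7) + 15 + 5, length 3.
Answer: λ = 13/3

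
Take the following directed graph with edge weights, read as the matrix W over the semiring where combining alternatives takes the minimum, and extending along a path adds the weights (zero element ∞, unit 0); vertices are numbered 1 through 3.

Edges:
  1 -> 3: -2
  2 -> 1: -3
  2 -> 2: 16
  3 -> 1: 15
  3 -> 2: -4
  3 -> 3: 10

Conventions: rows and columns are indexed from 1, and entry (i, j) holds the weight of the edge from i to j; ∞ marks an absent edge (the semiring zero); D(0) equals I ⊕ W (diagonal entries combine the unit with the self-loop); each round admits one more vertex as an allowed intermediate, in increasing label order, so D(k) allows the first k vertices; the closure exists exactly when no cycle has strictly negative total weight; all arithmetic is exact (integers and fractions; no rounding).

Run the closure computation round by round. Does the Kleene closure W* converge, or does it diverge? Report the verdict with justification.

D(0):
  [0, ∞, -2]
  [-3, 0, ∞]
  [15, -4, 0]
D(1):
  [0, ∞, -2]
  [-3, 0, -5]
  [15, -4, 0]
Detection: at round 2, diagonal entry (3, 3) turns strictly negative.
Key observation: the cycle 3->2->1->3 has total weight (-4) + (-3) + (-2), which is strictly negative.
Answer: DIVERGES — negative cycle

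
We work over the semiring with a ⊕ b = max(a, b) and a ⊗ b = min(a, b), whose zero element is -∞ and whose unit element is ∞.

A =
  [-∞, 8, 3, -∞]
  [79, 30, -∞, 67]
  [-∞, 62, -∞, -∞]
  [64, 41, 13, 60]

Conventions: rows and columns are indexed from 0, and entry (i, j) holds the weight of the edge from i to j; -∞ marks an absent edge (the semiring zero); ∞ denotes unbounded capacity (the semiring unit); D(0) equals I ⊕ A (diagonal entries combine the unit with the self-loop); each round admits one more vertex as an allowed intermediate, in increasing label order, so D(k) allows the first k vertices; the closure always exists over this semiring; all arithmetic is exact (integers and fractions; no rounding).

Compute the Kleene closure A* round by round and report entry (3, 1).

D(0):
  [∞, 8, 3, -∞]
  [79, ∞, -∞, 67]
  [-∞, 62, ∞, -∞]
  [64, 41, 13, ∞]
D(1):
  [∞, 8, 3, -∞]
  [79, ∞, 3, 67]
  [-∞, 62, ∞, -∞]
  [64, 41, 13, ∞]
D(2):
  [∞, 8, 3, 8]
  [79, ∞, 3, 67]
  [62, 62, ∞, 62]
  [64, 41, 13, ∞]
D(3):
  [∞, 8, 3, 8]
  [79, ∞, 3, 67]
  [62, 62, ∞, 62]
  [64, 41, 13, ∞]
D(4):
  [∞, 8, 8, 8]
  [79, ∞, 13, 67]
  [62, 62, ∞, 62]
  [64, 41, 13, ∞]
Answer: A*[3][1] = 41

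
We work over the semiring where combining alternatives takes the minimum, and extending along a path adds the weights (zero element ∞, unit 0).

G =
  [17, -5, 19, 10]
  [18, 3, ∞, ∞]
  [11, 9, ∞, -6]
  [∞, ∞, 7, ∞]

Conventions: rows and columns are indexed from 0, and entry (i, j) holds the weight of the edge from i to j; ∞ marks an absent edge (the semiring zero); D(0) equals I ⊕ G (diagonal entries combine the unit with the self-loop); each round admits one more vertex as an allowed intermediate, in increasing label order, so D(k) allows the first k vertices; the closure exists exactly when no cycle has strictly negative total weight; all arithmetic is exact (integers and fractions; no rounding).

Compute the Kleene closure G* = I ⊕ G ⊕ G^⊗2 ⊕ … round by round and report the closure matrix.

D(0):
  [0, -5, 19, 10]
  [18, 0, ∞, ∞]
  [11, 9, 0, -6]
  [∞, ∞, 7, 0]
D(1):
  [0, -5, 19, 10]
  [18, 0, 37, 28]
  [11, 6, 0, -6]
  [∞, ∞, 7, 0]
D(2):
  [0, -5, 19, 10]
  [18, 0, 37, 28]
  [11, 6, 0, -6]
  [∞, ∞, 7, 0]
D(3):
  [0, -5, 19, 10]
  [18, 0, 37, 28]
  [11, 6, 0, -6]
  [18, 13, 7, 0]
D(4):
  [0, -5, 17, 10]
  [18, 0, 35, 28]
  [11, 6, 0, -6]
  [18, 13, 7, 0]
Answer: G* = [[0, -5, 17, 10], [18, 0, 35, 28], [11, 6, 0, -6], [18, 13, 7, 0]]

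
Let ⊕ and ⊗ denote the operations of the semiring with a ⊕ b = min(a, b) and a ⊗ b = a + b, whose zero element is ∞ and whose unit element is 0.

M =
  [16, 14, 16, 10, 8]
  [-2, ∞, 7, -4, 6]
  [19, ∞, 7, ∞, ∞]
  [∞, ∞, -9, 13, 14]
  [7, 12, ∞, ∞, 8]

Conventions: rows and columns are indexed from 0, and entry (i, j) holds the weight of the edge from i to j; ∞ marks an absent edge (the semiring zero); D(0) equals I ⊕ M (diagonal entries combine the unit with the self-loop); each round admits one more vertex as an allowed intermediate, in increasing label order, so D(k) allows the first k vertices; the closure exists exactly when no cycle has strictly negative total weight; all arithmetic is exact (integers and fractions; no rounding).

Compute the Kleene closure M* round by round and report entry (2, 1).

D(0):
  [0, 14, 16, 10, 8]
  [-2, 0, 7, -4, 6]
  [19, ∞, 0, ∞, ∞]
  [∞, ∞, -9, 0, 14]
  [7, 12, ∞, ∞, 0]
D(1):
  [0, 14, 16, 10, 8]
  [-2, 0, 7, -4, 6]
  [19, 33, 0, 29, 27]
  [∞, ∞, -9, 0, 14]
  [7, 12, 23, 17, 0]
D(2):
  [0, 14, 16, 10, 8]
  [-2, 0, 7, -4, 6]
  [19, 33, 0, 29, 27]
  [∞, ∞, -9, 0, 14]
  [7, 12, 19, 8, 0]
D(3):
  [0, 14, 16, 10, 8]
  [-2, 0, 7, -4, 6]
  [19, 33, 0, 29, 27]
  [10, 24, -9, 0, 14]
  [7, 12, 19, 8, 0]
D(4):
  [0, 14, 1, 10, 8]
  [-2, 0, -13, -4, 6]
  [19, 33, 0, 29, 27]
  [10, 24, -9, 0, 14]
  [7, 12, -1, 8, 0]
D(5):
  [0, 14, 1, 10, 8]
  [-2, 0, -13, -4, 6]
  [19, 33, 0, 29, 27]
  [10, 24, -9, 0, 14]
  [7, 12, -1, 8, 0]
Answer: M*[2][1] = 33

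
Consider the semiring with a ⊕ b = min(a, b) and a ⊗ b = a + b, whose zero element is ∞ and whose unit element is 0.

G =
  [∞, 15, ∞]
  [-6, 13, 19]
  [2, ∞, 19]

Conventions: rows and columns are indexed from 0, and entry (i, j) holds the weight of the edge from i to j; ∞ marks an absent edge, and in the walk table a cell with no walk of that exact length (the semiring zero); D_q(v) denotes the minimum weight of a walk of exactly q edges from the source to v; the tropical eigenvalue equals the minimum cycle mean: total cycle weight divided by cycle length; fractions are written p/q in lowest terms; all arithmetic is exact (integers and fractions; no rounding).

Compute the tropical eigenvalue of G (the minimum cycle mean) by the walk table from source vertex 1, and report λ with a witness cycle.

q=0: [∞, 0, ∞]
q=1: [-6, 13, 19]
q=2: [7, 9, 32]
q=3: [3, 22, 28]
Optimal cycle mean attained by: cycle 0->1->0, total 15 + (-6), length 2.
Answer: λ = 9/2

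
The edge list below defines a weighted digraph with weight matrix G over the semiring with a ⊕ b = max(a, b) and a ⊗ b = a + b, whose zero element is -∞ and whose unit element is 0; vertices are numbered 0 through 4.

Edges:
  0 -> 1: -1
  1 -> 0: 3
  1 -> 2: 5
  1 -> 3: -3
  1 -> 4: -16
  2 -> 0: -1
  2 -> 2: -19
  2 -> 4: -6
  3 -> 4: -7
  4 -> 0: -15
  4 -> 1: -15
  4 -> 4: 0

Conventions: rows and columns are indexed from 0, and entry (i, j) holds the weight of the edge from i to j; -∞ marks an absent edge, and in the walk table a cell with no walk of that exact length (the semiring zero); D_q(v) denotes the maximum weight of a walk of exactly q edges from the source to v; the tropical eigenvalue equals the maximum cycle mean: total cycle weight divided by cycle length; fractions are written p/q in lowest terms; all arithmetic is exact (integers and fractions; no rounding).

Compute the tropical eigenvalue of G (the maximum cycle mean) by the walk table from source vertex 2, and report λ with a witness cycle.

q=0: [-∞, -∞, 0, -∞, -∞]
q=1: [-1, -∞, -19, -∞, -6]
q=2: [-20, -2, -38, -∞, -6]
q=3: [1, -21, 3, -5, -6]
q=4: [2, 0, -16, -24, -3]
q=5: [3, 1, 5, -3, -3]
Optimal cycle mean attained by: cycle 0->1->0, total (-1) + 3, length 2.
Answer: λ = 1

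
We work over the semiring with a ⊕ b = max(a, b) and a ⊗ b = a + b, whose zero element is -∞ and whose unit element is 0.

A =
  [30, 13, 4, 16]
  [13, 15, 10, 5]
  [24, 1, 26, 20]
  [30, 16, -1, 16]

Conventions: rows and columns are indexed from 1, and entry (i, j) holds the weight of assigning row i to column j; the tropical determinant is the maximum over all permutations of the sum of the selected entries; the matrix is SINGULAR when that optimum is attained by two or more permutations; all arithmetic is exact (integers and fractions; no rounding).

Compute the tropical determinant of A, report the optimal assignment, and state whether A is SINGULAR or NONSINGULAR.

σ = (1, 2, 3, 4): 30 + 15 + 26 + 16 = 87
σ = (1, 2, 4, 3): 30 + 15 + 20 + (-1) = 64
σ = (1, 3, 2, 4): 30 + 10 + 1 + 16 = 57
σ = (1, 3, 4, 2): 30 + 10 + 20 + 16 = 76
σ = (1, 4, 2, 3): 30 + 5 + 1 + (-1) = 35
σ = (1, 4, 3, 2): 30 + 5 + 26 + 16 = 77
σ = (2, 1, 3, 4): 13 + 13 + 26 + 16 = 68
σ = (2, 1, 4, 3): 13 + 13 + 20 + (-1) = 45
σ = (2, 3, 1, 4): 13 + 10 + 24 + 16 = 63
σ = (2, 3, 4, 1): 13 + 10 + 20 + 30 = 73
σ = (2, 4, 1, 3): 13 + 5 + 24 + (-1) = 41
σ = (2, 4, 3, 1): 13 + 5 + 26 + 30 = 74
σ = (3, 1, 2, 4): 4 + 13 + 1 + 16 = 34
σ = (3, 1, 4, 2): 4 + 13 + 20 + 16 = 53
σ = (3, 2, 1, 4): 4 + 15 + 24 + 16 = 59
σ = (3, 2, 4, 1): 4 + 15 + 20 + 30 = 69
σ = (3, 4, 1, 2): 4 + 5 + 24 + 16 = 49
σ = (3, 4, 2, 1): 4 + 5 + 1 + 30 = 40
σ = (4, 1, 2, 3): 16 + 13 + 1 + (-1) = 29
σ = (4, 1, 3, 2): 16 + 13 + 26 + 16 = 71
σ = (4, 2, 1, 3): 16 + 15 + 24 + (-1) = 54
σ = (4, 2, 3, 1): 16 + 15 + 26 + 30 = 87
σ = (4, 3, 1, 2): 16 + 10 + 24 + 16 = 66
σ = (4, 3, 2, 1): 16 + 10 + 1 + 30 = 57
Optimal value attained by: σ = (1, 2, 3, 4).
Answer: det⊕(A) = 87; verdict: SINGULAR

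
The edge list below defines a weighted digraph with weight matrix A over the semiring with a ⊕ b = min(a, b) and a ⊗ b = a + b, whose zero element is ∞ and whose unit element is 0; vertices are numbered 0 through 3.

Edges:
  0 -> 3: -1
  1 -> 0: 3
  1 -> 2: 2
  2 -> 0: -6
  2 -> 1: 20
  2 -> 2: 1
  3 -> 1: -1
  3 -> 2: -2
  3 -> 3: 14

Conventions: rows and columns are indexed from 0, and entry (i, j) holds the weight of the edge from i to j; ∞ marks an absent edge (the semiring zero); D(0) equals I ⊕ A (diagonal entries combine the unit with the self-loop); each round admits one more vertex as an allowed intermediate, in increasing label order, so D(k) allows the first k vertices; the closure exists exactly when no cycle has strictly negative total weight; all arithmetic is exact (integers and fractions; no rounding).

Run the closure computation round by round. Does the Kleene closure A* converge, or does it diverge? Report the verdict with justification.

D(0):
  [0, ∞, ∞, -1]
  [3, 0, 2, ∞]
  [-6, 20, 0, ∞]
  [∞, -1, -2, 0]
D(1):
  [0, ∞, ∞, -1]
  [3, 0, 2, 2]
  [-6, 20, 0, -7]
  [∞, -1, -2, 0]
D(2):
  [0, ∞, ∞, -1]
  [3, 0, 2, 2]
  [-6, 20, 0, -7]
  [2, -1, -2, 0]
Detection: at round 3, diagonal entry (3, 3) turns strictly negative.
Key observation: the cycle 3->1->2->0->3 has total weight (-1) + 2 + (-6) + (-1), which is strictly negative.
Answer: DIVERGES — negative cycle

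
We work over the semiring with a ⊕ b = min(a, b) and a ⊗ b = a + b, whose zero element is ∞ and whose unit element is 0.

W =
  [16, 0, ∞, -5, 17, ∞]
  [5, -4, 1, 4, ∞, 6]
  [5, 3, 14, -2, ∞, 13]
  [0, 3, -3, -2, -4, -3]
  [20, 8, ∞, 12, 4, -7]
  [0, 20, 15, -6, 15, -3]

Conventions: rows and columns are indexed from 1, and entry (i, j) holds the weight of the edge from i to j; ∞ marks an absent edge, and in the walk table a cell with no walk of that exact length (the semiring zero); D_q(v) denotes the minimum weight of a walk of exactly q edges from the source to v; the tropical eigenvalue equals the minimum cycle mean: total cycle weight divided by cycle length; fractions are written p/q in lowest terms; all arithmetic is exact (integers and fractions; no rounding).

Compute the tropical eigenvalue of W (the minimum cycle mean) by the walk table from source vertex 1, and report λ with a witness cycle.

q=0: [0, ∞, ∞, ∞, ∞, ∞]
q=1: [16, 0, ∞, -5, 17, ∞]
q=2: [-5, -4, -8, -7, -9, -8]
q=3: [-8, -8, -10, -14, -11, -16]
q=4: [-16, -12, -17, -22, -18, -19]
q=5: [-22, -19, -25, -25, -26, -25]
q=6: [-25, -23, -28, -31, -29, -33]
Optimal cycle mean attained by: cycle 4->5->6->4, total (-4) + (-7) + (-6), length 3.
Answer: λ = -17/3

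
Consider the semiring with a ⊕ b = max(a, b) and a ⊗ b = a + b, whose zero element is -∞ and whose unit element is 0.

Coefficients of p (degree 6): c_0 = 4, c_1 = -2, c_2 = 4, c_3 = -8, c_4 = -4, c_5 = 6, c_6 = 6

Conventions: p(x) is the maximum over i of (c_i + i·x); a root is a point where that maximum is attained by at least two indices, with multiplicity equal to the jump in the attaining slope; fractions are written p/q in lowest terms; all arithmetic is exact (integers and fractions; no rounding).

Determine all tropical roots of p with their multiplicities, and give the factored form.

hull edge (i=0, c=4) to (i=5, c=6): slope 2/5, span 5
hull edge (i=5, c=6) to (i=6, c=6): slope 0, span 1
Factored form: p(x) = 6 ⊗ (x ⊕ (-2/5)) ⊗ (x ⊕ (-2/5)) ⊗ (x ⊕ (-2/5)) ⊗ (x ⊕ (-2/5)) ⊗ (x ⊕ (-2/5)) ⊗ (x ⊕ 0)
Answer: roots = -2/5 (mult 5), 0 (mult 1)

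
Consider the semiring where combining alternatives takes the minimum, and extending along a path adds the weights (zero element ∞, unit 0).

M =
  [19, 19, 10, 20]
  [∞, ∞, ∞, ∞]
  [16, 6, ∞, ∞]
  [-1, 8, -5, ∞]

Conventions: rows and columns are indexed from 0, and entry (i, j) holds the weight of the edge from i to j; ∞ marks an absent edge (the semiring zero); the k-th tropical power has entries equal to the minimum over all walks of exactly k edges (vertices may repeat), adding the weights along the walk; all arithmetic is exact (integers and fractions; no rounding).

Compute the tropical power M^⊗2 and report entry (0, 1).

M^⊗2:
  [19, 16, 15, 39]
  [∞, ∞, ∞, ∞]
  [35, 35, 26, 36]
  [11, 1, 9, 19]
Key observation: the optimum is the walk 0->2->1, with weight 10 + 6 = 16.
Optimal value attained by: walk 0->2->1.
Answer: (M^⊗2)[0][1] = 16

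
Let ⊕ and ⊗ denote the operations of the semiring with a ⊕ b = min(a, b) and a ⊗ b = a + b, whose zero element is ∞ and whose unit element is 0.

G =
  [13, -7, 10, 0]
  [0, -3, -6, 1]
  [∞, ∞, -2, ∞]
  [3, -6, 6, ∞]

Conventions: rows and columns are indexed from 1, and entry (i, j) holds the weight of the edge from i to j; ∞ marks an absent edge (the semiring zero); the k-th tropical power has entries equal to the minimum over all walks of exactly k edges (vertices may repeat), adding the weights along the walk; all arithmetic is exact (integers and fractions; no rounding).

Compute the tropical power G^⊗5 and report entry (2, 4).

G^⊗2:
  [-7, -10, -13, -6]
  [-3, -7, -9, -2]
  [∞, ∞, -4, ∞]
  [-6, -9, -12, -5]
G^⊗3:
  [-10, -14, -16, -9]
  [-7, -10, -13, -6]
  [∞, ∞, -6, ∞]
  [-9, -13, -15, -8]
G^⊗4:
  [-14, -17, -20, -13]
  [-10, -14, -16, -9]
  [∞, ∞, -8, ∞]
  [-13, -16, -19, -12]
G^⊗5:
  [-17, -21, -23, -16]
  [-14, -17, -20, -13]
  [∞, ∞, -10, ∞]
  [-16, -20, -22, -15]
Key observation: the optimum is the walk 2->1->2->1->2->4, with weight 0 + (-7) + 0 + (-7) + 1 = -13.
Optimal value attained by: walk 2->1->2->1->2->4.
Answer: (G^⊗5)[2][4] = -13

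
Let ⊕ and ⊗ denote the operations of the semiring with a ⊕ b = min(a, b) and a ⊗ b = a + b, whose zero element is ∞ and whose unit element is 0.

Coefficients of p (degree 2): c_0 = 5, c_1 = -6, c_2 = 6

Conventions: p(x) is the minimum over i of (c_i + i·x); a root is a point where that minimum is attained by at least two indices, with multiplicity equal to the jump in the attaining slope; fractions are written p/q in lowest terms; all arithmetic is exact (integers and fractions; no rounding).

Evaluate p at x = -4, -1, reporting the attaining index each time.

p(-4) = min(5+0·(-4)=5, -6+1·(-4)=-10, 6+2·(-4)=-2) = -10 (attained by i=1)
p(-1) = min(5+0·(-1)=5, -6+1·(-1)=-7, 6+2·(-1)=4) = -7 (attained by i=1)
Answer: p(-4) = -10; p(-1) = -7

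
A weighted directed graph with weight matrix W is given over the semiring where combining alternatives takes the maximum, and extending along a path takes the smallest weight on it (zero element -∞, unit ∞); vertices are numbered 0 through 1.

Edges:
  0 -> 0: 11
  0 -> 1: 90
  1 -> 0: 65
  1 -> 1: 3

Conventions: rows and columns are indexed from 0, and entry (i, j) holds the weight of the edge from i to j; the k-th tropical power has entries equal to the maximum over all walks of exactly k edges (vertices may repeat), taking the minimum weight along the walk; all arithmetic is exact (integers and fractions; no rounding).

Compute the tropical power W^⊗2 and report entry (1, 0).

W^⊗2:
  [65, 11]
  [11, 65]
Key observation: the optimum is the walk 1->0->0, with weight 65 min 11 = 11.
Optimal value attained by: walk 1->0->0.
Answer: (W^⊗2)[1][0] = 11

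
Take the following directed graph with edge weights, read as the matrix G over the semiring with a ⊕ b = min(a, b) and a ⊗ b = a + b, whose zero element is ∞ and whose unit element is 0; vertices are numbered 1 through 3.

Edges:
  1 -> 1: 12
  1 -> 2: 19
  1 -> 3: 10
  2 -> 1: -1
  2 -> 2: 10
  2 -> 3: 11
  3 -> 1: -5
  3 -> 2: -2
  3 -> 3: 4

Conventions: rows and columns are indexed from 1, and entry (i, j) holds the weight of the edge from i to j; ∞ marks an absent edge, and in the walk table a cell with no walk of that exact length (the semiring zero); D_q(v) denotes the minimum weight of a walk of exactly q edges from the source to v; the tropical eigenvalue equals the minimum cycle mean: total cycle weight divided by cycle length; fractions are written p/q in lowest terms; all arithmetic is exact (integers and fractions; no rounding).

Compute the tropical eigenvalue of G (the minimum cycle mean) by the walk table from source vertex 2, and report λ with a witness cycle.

q=0: [∞, 0, ∞]
q=1: [-1, 10, 11]
q=2: [6, 9, 9]
q=3: [4, 7, 13]
Optimal cycle mean attained by: cycle 1->3->2->1, total 10 + (-2) + (-1), length 3.
Answer: λ = 7/3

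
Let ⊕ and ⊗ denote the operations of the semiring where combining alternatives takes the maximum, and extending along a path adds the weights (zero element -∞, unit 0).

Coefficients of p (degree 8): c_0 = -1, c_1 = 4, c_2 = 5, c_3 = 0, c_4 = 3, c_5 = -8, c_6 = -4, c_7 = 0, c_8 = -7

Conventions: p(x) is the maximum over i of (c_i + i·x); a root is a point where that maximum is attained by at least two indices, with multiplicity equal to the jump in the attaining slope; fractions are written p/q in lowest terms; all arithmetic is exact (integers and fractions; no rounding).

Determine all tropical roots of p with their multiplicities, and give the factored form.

hull edge (i=0, c=-1) to (i=1, c=4): slope 5, span 1
hull edge (i=1, c=4) to (i=2, c=5): slope 1, span 1
hull edge (i=2, c=5) to (i=7, c=0): slope -1, span 5
hull edge (i=7, c=0) to (i=8, c=-7): slope -7, span 1
Factored form: p(x) = -7 ⊗ (x ⊕ (-5)) ⊗ (x ⊕ (-1)) ⊗ (x ⊕ 1) ⊗ (x ⊕ 1) ⊗ (x ⊕ 1) ⊗ (x ⊕ 1) ⊗ (x ⊕ 1) ⊗ (x ⊕ 7)
Answer: roots = -5 (mult 1), -1 (mult 1), 1 (mult 5), 7 (mult 1)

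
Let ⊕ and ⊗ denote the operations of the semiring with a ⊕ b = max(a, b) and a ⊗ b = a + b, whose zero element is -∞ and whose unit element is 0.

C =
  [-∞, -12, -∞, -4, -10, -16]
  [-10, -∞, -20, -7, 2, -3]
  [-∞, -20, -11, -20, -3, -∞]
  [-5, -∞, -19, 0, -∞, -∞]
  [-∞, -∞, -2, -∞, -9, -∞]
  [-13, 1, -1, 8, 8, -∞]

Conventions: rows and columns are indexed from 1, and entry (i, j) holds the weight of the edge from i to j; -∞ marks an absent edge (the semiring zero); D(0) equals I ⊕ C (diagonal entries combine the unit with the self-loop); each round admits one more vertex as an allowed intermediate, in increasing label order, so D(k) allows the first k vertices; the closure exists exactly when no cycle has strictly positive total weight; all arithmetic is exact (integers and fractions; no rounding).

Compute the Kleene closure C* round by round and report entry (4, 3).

D(0):
  [0, -12, -∞, -4, -10, -16]
  [-10, 0, -20, -7, 2, -3]
  [-∞, -20, 0, -20, -3, -∞]
  [-5, -∞, -19, 0, -∞, -∞]
  [-∞, -∞, -2, -∞, 0, -∞]
  [-13, 1, -1, 8, 8, 0]
D(1):
  [0, -12, -∞, -4, -10, -16]
  [-10, 0, -20, -7, 2, -3]
  [-∞, -20, 0, -20, -3, -∞]
  [-5, -17, -19, 0, -15, -21]
  [-∞, -∞, -2, -∞, 0, -∞]
  [-13, 1, -1, 8, 8, 0]
D(2):
  [0, -12, -32, -4, -10, -15]
  [-10, 0, -20, -7, 2, -3]
  [-30, -20, 0, -20, -3, -23]
  [-5, -17, -19, 0, -15, -20]
  [-∞, -∞, -2, -∞, 0, -∞]
  [-9, 1, -1, 8, 8, 0]
D(3):
  [0, -12, -32, -4, -10, -15]
  [-10, 0, -20, -7, 2, -3]
  [-30, -20, 0, -20, -3, -23]
  [-5, -17, -19, 0, -15, -20]
  [-32, -22, -2, -22, 0, -25]
  [-9, 1, -1, 8, 8, 0]
D(4):
  [0, -12, -23, -4, -10, -15]
  [-10, 0, -20, -7, 2, -3]
  [-25, -20, 0, -20, -3, -23]
  [-5, -17, -19, 0, -15, -20]
  [-27, -22, -2, -22, 0, -25]
  [3, 1, -1, 8, 8, 0]
D(5):
  [0, -12, -12, -4, -10, -15]
  [-10, 0, 0, -7, 2, -3]
  [-25, -20, 0, -20, -3, -23]
  [-5, -17, -17, 0, -15, -20]
  [-27, -22, -2, -22, 0, -25]
  [3, 1, 6, 8, 8, 0]
D(6):
  [0, -12, -9, -4, -7, -15]
  [0, 0, 3, 5, 5, -3]
  [-20, -20, 0, -15, -3, -23]
  [-5, -17, -14, 0, -12, -20]
  [-22, -22, -2, -17, 0, -25]
  [3, 1, 6, 8, 8, 0]
Answer: C*[4][3] = -14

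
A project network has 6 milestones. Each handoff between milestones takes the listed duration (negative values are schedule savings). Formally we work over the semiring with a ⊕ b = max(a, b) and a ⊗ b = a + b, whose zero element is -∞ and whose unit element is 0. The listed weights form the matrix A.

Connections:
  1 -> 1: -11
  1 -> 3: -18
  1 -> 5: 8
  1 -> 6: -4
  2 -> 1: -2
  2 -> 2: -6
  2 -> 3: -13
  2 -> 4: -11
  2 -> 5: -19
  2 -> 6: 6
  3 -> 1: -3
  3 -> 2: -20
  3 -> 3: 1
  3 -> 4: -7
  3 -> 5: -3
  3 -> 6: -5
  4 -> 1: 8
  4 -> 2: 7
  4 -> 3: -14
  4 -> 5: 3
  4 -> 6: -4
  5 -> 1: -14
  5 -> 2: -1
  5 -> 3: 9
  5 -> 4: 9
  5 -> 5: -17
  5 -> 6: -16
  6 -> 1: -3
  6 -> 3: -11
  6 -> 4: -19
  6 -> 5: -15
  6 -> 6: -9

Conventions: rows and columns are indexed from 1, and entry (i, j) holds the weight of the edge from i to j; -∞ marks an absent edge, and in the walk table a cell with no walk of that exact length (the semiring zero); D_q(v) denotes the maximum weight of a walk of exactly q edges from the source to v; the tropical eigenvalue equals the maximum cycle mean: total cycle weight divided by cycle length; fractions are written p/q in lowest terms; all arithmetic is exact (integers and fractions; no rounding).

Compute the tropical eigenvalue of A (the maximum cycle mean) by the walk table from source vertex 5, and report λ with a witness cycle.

q=0: [-∞, -∞, -∞, -∞, 0, -∞]
q=1: [-14, -1, 9, 9, -17, -16]
q=2: [17, 16, 10, 2, 12, 5]
q=3: [14, 11, 21, 21, 25, 22]
q=4: [29, 28, 34, 34, 24, 17]
q=5: [42, 41, 35, 33, 37, 34]
q=6: [41, 40, 46, 46, 50, 47]
Optimal cycle mean attained by: cycle 1->5->4->1, total 8 + 9 + 8, length 3.
Answer: λ = 25/3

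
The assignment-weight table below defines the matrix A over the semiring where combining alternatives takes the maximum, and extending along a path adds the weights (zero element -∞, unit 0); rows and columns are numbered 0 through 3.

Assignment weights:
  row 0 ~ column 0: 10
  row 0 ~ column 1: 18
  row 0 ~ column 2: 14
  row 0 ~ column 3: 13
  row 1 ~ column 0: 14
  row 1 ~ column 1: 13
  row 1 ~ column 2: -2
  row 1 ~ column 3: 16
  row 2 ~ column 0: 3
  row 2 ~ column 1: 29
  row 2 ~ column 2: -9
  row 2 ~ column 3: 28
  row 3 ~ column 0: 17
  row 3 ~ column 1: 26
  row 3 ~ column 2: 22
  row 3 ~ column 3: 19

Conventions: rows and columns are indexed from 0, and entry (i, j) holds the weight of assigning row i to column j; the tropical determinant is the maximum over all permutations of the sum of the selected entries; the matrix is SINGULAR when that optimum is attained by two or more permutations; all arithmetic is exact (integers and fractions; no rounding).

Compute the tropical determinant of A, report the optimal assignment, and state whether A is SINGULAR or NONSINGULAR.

σ = (0, 1, 2, 3): 10 + 13 + (-9) + 19 = 33
σ = (0, 1, 3, 2): 10 + 13 + 28 + 22 = 73
σ = (0, 2, 1, 3): 10 + (-2) + 29 + 19 = 56
σ = (0, 2, 3, 1): 10 + (-2) + 28 + 26 = 62
σ = (0, 3, 1, 2): 10 + 16 + 29 + 22 = 77
σ = (0, 3, 2, 1): 10 + 16 + (-9) + 26 = 43
σ = (1, 0, 2, 3): 18 + 14 + (-9) + 19 = 42
σ = (1, 0, 3, 2): 18 + 14 + 28 + 22 = 82
σ = (1, 2, 0, 3): 18 + (-2) + 3 + 19 = 38
σ = (1, 2, 3, 0): 18 + (-2) + 28 + 17 = 61
σ = (1, 3, 0, 2): 18 + 16 + 3 + 22 = 59
σ = (1, 3, 2, 0): 18 + 16 + (-9) + 17 = 42
σ = (2, 0, 1, 3): 14 + 14 + 29 + 19 = 76
σ = (2, 0, 3, 1): 14 + 14 + 28 + 26 = 82
σ = (2, 1, 0, 3): 14 + 13 + 3 + 19 = 49
σ = (2, 1, 3, 0): 14 + 13 + 28 + 17 = 72
σ = (2, 3, 0, 1): 14 + 16 + 3 + 26 = 59
σ = (2, 3, 1, 0): 14 + 16 + 29 + 17 = 76
σ = (3, 0, 1, 2): 13 + 14 + 29 + 22 = 78
σ = (3, 0, 2, 1): 13 + 14 + (-9) + 26 = 44
σ = (3, 1, 0, 2): 13 + 13 + 3 + 22 = 51
σ = (3, 1, 2, 0): 13 + 13 + (-9) + 17 = 34
σ = (3, 2, 0, 1): 13 + (-2) + 3 + 26 = 40
σ = (3, 2, 1, 0): 13 + (-2) + 29 + 17 = 57
Optimal value attained by: σ = (1, 0, 3, 2).
Answer: det⊕(A) = 82; verdict: SINGULAR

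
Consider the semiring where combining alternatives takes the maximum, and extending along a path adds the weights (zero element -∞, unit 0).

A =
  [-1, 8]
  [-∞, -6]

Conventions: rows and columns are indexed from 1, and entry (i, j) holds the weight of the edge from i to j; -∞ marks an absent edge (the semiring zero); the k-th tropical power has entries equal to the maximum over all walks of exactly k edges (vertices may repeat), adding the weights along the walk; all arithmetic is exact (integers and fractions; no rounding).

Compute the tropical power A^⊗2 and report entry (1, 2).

A^⊗2:
  [-2, 7]
  [-∞, -12]
Key observation: the optimum is the walk 1->1->2, with weight (-1) + 8 = 7.
Optimal value attained by: walk 1->1->2.
Answer: (A^⊗2)[1][2] = 7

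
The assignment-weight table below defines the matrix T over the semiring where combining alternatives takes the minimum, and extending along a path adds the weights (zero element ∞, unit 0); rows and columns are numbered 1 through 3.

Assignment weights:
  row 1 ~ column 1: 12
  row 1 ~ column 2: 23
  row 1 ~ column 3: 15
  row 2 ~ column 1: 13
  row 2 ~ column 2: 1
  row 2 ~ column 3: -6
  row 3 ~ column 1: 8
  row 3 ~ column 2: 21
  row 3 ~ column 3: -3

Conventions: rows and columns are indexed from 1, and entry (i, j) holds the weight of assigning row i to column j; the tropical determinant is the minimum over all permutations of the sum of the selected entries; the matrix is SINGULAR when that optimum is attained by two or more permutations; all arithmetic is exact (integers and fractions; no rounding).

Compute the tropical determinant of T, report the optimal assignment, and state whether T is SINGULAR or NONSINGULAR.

σ = (1, 2, 3): 12 + 1 + (-3) = 10
σ = (1, 3, 2): 12 + (-6) + 21 = 27
σ = (2, 1, 3): 23 + 13 + (-3) = 33
σ = (2, 3, 1): 23 + (-6) + 8 = 25
σ = (3, 1, 2): 15 + 13 + 21 = 49
σ = (3, 2, 1): 15 + 1 + 8 = 24
Optimal value attained by: σ = (1, 2, 3).
Answer: det⊕(T) = 10; verdict: NONSINGULAR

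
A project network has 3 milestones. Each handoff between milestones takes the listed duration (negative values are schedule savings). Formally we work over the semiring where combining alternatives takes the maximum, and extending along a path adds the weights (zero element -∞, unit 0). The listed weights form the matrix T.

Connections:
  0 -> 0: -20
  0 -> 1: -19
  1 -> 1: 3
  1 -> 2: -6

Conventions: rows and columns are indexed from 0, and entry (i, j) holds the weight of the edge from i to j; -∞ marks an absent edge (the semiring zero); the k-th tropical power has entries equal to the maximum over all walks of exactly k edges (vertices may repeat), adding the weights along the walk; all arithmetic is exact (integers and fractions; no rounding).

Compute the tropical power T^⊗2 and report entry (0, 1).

T^⊗2:
  [-40, -16, -25]
  [-∞, 6, -3]
  [-∞, -∞, -∞]
Key observation: the optimum is the walk 0->1->1, with weight (-19) + 3 = -16.
Optimal value attained by: walk 0->1->1.
Answer: (T^⊗2)[0][1] = -16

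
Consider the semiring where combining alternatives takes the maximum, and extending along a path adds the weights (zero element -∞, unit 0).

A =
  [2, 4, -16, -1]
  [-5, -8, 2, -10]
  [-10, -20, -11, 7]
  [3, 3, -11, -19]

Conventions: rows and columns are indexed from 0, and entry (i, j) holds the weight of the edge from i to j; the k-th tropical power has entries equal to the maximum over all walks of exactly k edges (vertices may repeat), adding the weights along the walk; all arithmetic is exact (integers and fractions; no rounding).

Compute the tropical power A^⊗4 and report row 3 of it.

A^⊗2:
  [4, 6, 6, 1]
  [-3, -1, -6, 9]
  [10, 10, -4, -4]
  [5, 7, 5, 2]
A^⊗3:
  [6, 8, 8, 13]
  [12, 12, 1, 1]
  [12, 14, 12, 9]
  [7, 9, 9, 12]
A^⊗4:
  [16, 16, 10, 15]
  [14, 16, 14, 11]
  [14, 16, 16, 19]
  [15, 15, 11, 16]
Answer: row 3 of A^⊗4 = [15, 15, 11, 16]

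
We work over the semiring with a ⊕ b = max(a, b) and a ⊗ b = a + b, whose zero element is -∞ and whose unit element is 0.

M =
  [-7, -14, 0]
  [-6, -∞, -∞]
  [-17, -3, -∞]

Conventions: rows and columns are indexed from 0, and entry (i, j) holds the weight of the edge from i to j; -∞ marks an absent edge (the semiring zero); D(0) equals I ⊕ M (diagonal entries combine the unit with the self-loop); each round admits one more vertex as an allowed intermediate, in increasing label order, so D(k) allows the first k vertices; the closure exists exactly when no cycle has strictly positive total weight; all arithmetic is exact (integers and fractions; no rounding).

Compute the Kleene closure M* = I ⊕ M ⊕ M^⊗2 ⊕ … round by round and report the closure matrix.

D(0):
  [0, -14, 0]
  [-6, 0, -∞]
  [-17, -3, 0]
D(1):
  [0, -14, 0]
  [-6, 0, -6]
  [-17, -3, 0]
D(2):
  [0, -14, 0]
  [-6, 0, -6]
  [-9, -3, 0]
D(3):
  [0, -3, 0]
  [-6, 0, -6]
  [-9, -3, 0]
Answer: M* = [[0, -3, 0], [-6, 0, -6], [-9, -3, 0]]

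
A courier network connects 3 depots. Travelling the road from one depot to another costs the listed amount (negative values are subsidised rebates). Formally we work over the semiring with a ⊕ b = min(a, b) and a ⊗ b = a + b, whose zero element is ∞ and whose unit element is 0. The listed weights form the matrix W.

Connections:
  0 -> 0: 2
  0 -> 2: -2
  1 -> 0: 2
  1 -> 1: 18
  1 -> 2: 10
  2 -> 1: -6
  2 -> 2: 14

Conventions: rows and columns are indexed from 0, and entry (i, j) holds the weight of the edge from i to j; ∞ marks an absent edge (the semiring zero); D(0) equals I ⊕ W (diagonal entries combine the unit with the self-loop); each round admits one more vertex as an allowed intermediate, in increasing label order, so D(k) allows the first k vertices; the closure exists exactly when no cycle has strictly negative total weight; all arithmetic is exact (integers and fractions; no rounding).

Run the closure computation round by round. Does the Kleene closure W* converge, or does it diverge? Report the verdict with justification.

D(0):
  [0, ∞, -2]
  [2, 0, 10]
  [∞, -6, 0]
D(1):
  [0, ∞, -2]
  [2, 0, 0]
  [∞, -6, 0]
Detection: at round 2, diagonal entry (2, 2) turns strictly negative.
Key observation: the cycle 2->1->0->2 has total weight (-6) + 2 + (-2), which is strictly negative.
Answer: DIVERGES — negative cycle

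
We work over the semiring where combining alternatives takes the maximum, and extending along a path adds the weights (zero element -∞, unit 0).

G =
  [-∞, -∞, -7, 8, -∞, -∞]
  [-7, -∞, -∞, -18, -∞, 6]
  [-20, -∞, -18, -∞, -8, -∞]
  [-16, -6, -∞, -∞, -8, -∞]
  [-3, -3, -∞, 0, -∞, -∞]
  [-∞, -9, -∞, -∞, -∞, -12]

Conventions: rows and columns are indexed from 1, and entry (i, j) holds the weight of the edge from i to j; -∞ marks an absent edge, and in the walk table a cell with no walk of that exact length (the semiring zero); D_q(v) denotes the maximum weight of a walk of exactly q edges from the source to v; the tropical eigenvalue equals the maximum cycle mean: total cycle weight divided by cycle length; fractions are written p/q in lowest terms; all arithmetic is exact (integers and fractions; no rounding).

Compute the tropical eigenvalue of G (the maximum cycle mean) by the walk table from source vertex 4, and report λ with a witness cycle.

q=0: [-∞, -∞, -∞, 0, -∞, -∞]
q=1: [-16, -6, -∞, -∞, -8, -∞]
q=2: [-11, -11, -23, -8, -∞, 0]
q=3: [-18, -9, -18, -3, -16, -5]
q=4: [-16, -9, -25, -10, -11, -3]
q=5: [-14, -12, -23, -8, -18, -3]
q=6: [-19, -12, -21, -6, -16, -6]
Optimal cycle mean attained by: cycle 1->4->5->1, total 8 + (-8) + (-3), length 3.
Answer: λ = -1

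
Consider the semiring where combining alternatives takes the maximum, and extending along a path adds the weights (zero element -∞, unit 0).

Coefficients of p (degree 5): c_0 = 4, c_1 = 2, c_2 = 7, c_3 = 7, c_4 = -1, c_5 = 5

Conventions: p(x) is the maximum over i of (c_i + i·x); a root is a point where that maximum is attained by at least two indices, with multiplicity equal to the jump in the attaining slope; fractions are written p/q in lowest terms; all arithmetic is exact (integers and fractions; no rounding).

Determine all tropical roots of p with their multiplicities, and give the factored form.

hull edge (i=0, c=4) to (i=2, c=7): slope 3/2, span 2
hull edge (i=2, c=7) to (i=3, c=7): slope 0, span 1
hull edge (i=3, c=7) to (i=5, c=5): slope -1, span 2
Factored form: p(x) = 5 ⊗ (x ⊕ (-3/2)) ⊗ (x ⊕ (-3/2)) ⊗ (x ⊕ 0) ⊗ (x ⊕ 1) ⊗ (x ⊕ 1)
Answer: roots = -3/2 (mult 2), 0 (mult 1), 1 (mult 2)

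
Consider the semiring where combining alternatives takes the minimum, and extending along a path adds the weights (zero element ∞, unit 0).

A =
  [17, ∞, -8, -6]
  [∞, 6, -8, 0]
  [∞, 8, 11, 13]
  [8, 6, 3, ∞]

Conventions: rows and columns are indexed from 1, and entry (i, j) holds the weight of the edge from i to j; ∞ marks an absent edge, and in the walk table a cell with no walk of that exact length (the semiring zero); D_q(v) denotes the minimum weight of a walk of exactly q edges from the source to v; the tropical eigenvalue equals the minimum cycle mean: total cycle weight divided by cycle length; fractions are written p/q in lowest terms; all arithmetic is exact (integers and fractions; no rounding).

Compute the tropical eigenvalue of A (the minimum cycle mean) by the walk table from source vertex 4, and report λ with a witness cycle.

q=0: [∞, ∞, ∞, 0]
q=1: [8, 6, 3, ∞]
q=2: [25, 11, -2, 2]
q=3: [10, 6, 3, 11]
q=4: [19, 11, -2, 4]
Optimal cycle mean attained by: cycle 2->3->2, total (-8) + 8, length 2.
Answer: λ = 0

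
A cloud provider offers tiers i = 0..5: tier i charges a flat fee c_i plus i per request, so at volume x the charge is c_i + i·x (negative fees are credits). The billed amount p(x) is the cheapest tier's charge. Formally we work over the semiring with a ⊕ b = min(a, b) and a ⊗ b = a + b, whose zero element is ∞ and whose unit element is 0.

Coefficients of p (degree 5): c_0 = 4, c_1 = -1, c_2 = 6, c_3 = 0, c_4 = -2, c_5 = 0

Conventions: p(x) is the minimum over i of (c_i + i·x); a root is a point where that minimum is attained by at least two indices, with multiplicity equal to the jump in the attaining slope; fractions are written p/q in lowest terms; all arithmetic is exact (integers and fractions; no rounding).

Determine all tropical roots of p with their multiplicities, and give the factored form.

hull edge (i=0, c=4) to (i=1, c=-1): slope -5, span 1
hull edge (i=1, c=-1) to (i=4, c=-2): slope -1/3, span 3
hull edge (i=4, c=-2) to (i=5, c=0): slope 2, span 1
Factored form: p(x) = 0 ⊗ (x ⊕ (-2)) ⊗ (x ⊕ 1/3) ⊗ (x ⊕ 1/3) ⊗ (x ⊕ 1/3) ⊗ (x ⊕ 5)
Answer: roots = -2 (mult 1), 1/3 (mult 3), 5 (mult 1)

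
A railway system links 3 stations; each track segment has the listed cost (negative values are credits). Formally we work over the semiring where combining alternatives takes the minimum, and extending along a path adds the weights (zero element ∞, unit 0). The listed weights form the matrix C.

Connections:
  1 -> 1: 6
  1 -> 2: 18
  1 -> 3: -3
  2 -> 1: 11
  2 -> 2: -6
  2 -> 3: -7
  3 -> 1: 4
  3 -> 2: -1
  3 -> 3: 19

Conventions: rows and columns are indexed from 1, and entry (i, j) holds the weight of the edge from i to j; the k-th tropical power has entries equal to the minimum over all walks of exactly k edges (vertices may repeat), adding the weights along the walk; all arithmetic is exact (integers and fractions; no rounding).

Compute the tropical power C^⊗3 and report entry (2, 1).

C^⊗2:
  [1, -4, 3]
  [-3, -12, -13]
  [10, -7, -8]
C^⊗3:
  [7, -10, -11]
  [-9, -18, -19]
  [-4, -13, -14]
Key observation: the optimum is the walk 2->2->3->1, with weight (-6) + (-7) + 4 = -9.
Optimal value attained by: walk 2->2->3->1.
Answer: (C^⊗3)[2][1] = -9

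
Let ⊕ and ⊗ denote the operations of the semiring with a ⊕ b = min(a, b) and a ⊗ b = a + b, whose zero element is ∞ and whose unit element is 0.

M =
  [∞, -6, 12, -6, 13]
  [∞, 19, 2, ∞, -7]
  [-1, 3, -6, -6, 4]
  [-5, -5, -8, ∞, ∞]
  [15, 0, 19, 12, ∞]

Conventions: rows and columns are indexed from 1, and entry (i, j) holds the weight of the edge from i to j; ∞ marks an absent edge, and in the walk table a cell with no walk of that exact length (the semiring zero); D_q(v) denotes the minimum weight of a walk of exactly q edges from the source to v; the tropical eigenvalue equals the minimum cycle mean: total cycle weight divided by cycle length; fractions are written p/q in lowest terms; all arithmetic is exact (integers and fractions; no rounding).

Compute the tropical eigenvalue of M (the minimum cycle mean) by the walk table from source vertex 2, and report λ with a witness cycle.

q=0: [∞, 0, ∞, ∞, ∞]
q=1: [∞, 19, 2, ∞, -7]
q=2: [1, -7, -4, -4, 6]
q=3: [-9, -9, -12, -10, -14]
q=4: [-15, -15, -18, -18, -16]
q=5: [-23, -23, -26, -24, -22]
Optimal cycle mean attained by: cycle 3->4->3, total (-6) + (-8), length 2.
Answer: λ = -7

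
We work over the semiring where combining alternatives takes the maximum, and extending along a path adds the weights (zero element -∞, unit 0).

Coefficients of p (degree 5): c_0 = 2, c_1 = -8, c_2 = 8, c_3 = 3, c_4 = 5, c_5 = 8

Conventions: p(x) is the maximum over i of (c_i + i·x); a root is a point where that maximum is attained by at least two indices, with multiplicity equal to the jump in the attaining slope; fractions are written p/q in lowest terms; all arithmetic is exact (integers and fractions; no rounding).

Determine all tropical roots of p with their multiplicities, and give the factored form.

hull edge (i=0, c=2) to (i=2, c=8): slope 3, span 2
hull edge (i=2, c=8) to (i=5, c=8): slope 0, span 3
Factored form: p(x) = 8 ⊗ (x ⊕ (-3)) ⊗ (x ⊕ (-3)) ⊗ (x ⊕ 0) ⊗ (x ⊕ 0) ⊗ (x ⊕ 0)
Answer: roots = -3 (mult 2), 0 (mult 3)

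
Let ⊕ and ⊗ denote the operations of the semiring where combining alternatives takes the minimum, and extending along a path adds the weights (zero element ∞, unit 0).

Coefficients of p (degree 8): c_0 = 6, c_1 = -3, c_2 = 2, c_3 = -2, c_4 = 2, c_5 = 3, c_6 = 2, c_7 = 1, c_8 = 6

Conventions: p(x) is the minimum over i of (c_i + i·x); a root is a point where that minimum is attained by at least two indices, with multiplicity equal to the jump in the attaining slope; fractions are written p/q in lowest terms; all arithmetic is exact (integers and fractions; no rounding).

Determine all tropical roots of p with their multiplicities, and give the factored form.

hull edge (i=0, c=6) to (i=1, c=-3): slope -9, span 1
hull edge (i=1, c=-3) to (i=3, c=-2): slope 1/2, span 2
hull edge (i=3, c=-2) to (i=7, c=1): slope 3/4, span 4
hull edge (i=7, c=1) to (i=8, c=6): slope 5, span 1
Factored form: p(x) = 6 ⊗ (x ⊕ (-5)) ⊗ (x ⊕ (-3/4)) ⊗ (x ⊕ (-3/4)) ⊗ (x ⊕ (-3/4)) ⊗ (x ⊕ (-3/4)) ⊗ (x ⊕ (-1/2)) ⊗ (x ⊕ (-1/2)) ⊗ (x ⊕ 9)
Answer: roots = -5 (mult 1), -3/4 (mult 4), -1/2 (mult 2), 9 (mult 1)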